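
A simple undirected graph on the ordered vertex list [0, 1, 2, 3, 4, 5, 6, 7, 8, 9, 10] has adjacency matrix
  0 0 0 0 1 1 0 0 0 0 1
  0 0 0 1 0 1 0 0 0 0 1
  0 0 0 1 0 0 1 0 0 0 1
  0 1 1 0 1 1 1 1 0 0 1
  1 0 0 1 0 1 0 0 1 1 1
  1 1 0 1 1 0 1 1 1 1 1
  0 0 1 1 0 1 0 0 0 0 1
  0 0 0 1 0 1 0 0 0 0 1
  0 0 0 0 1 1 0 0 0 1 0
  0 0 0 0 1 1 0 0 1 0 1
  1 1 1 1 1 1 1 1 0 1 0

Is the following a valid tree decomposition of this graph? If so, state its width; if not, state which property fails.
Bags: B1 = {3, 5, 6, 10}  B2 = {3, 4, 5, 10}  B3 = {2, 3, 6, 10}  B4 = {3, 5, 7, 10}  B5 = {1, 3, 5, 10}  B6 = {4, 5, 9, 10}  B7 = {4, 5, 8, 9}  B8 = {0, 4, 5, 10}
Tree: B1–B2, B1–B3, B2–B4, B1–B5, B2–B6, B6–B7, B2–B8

Every vertex of G appears in some bag (union = {0, 1, 2, 3, 4, 5, 6, 7, 8, 9, 10}); every edge is covered by a bag; and for each vertex v the set of bags containing v is connected in the bag tree. The decomposition is therefore valid. The largest bag has 4 vertices, so the width is 3.

Yes; width 3.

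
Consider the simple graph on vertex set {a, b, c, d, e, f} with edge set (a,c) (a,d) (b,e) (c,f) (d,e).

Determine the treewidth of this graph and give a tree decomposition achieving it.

Treewidth 1.
One such decomposition:
Bags: B1 = {c, f}  B2 = {a, c}  B3 = {a, d}  B4 = {d, e}  B5 = {b, e}
Tree: B1–B2, B2–B3, B3–B4, B4–B5

Every bag has size at most 2, so the width is 2 − 1 = 1 and tw(G) ≤ 1. Any graph with an edge has treewidth ≥ 1, and G has the edge f–c. The upper and lower bounds meet at 1, so that is the treewidth.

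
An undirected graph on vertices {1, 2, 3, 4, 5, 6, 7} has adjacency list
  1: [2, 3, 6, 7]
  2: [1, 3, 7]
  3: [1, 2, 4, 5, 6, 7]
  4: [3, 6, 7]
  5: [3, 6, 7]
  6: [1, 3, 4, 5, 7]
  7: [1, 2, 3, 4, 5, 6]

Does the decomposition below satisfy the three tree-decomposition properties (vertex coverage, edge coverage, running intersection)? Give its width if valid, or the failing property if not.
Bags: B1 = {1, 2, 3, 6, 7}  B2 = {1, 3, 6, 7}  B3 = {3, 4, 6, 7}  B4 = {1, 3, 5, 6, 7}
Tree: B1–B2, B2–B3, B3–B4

No — bags containing vertex 1 are not connected in the tree.

A tree decomposition must satisfy three properties: every vertex lies in some bag; for every edge, both endpoints lie together in some bag; and for every vertex, the bags containing it form a connected subtree. Here bags containing vertex 1 are not connected in the tree, so the decomposition is invalid.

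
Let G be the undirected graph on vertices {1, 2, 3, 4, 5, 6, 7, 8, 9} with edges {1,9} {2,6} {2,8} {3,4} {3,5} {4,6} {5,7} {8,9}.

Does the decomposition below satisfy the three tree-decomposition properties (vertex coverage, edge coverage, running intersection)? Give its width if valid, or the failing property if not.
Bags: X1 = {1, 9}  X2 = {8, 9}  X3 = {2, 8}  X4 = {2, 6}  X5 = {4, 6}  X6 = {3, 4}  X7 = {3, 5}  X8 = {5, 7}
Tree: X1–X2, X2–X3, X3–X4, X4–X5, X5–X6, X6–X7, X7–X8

Checking the three conditions: (i) the bags cover all of {1, 2, 3, 4, 5, 6, 7, 8, 9}; (ii) for each edge, some bag contains both endpoints; (iii) the bags containing any fixed vertex form a subtree. All hold, so the decomposition is valid with width 2 − 1 = 1.

Yes; width 1.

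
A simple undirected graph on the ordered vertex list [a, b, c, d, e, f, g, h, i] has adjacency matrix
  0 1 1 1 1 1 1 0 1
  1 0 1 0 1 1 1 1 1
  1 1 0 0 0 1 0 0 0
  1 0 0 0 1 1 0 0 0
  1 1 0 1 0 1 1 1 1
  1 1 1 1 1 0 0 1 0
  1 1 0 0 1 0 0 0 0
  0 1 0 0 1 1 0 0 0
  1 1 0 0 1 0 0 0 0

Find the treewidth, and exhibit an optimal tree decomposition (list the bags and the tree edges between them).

Treewidth 3.
Bags: B1 = {a, b, c, f}  B2 = {a, b, e, f}  B3 = {a, b, e, g}  B4 = {a, b, e, i}  B5 = {b, e, f, h}  B6 = {a, d, e, f}
Tree: B1–B2, B2–B3, B3–B4, B2–B5, B2–B6

Each bag holds 4 vertices, so the decomposition has width 3, which upper-bounds the treewidth. Conversely, {a, d, e, f} is a clique of size 4, and the vertices of any clique must share a bag in every tree decomposition; so some bag has ≥ 4 vertices and tw(G) ≥ 3. Combining the bounds, tw(G) = 3.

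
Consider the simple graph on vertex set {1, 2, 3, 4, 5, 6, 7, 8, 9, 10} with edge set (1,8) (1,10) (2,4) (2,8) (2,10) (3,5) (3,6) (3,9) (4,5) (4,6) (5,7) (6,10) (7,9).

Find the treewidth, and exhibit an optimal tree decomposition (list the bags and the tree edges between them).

Treewidth 2.
One optimal decomposition is:
Bags: B1 = {1, 2, 8}  B2 = {1, 2, 10}  B3 = {2, 4, 10}  B4 = {4, 6, 10}  B5 = {4, 5, 6}  B6 = {3, 5, 6}  B7 = {3, 5, 7}  B8 = {3, 7, 9}
Tree: B1–B2, B2–B3, B3–B4, B4–B5, B5–B6, B6–B7, B7–B8

Every bag has size at most 3, so the width is 3 − 1 = 2 and tw(G) ≤ 2. For the lower bound, G contains the cycle 8–1–10–2–8, so G is not a forest; only forests have treewidth ≤ 1, hence tw(G) ≥ 2. Therefore the treewidth is 2.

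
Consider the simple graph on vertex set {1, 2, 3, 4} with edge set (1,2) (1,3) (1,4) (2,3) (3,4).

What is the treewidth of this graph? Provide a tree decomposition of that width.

Treewidth 2.
Bags: B1 = {1, 3, 4}  B2 = {1, 2, 3}
Tree: B1–B2

Each bag holds 3 vertices, so the decomposition has width 2, which upper-bounds the treewidth. On the other hand G contains the 3-clique {1, 2, 3}. A clique must lie in a single bag of any decomposition, so no decomposition can have width below 2. Hence tw(G) = 2 exactly.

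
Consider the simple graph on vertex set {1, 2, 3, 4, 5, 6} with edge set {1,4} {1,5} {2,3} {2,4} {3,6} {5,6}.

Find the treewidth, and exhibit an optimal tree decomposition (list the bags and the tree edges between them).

Treewidth 2.
One optimal decomposition is:
Bags: B1 = {1, 2, 4}  B2 = {1, 2, 3}  B3 = {1, 3, 6}  B4 = {1, 5, 6}
Tree: B1–B2, B2–B3, B3–B4

Every bag has size at most 3, so the width is 3 − 1 = 2 and tw(G) ≤ 2. The edges 1–4–2–3–6–5–1 form a cycle, so G is not a tree and its treewidth is at least 2. The upper and lower bounds meet at 2, so that is the treewidth.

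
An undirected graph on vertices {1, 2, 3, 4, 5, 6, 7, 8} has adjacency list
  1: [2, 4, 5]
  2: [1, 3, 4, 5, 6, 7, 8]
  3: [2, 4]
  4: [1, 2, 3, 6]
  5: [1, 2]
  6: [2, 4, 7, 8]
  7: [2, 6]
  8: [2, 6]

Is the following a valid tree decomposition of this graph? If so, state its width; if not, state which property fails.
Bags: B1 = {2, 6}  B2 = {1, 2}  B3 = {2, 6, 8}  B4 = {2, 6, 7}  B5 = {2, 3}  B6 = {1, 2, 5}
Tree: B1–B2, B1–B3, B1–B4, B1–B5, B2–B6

A tree decomposition must satisfy three properties: every vertex lies in some bag; for every edge, both endpoints lie together in some bag; and for every vertex, the bags containing it form a connected subtree. Here vertex 4 appears in no bag, so the decomposition is invalid.

No — vertex 4 appears in no bag.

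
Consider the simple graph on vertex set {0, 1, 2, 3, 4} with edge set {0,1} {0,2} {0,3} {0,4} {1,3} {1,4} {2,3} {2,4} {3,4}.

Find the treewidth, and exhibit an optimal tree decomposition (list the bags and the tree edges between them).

Treewidth 3.
One optimal decomposition is:
Bags: B1 = {0, 1, 3, 4}  B2 = {0, 2, 3, 4}
Tree: B1–B2

Every bag has size at most 4, so the width is 4 − 1 = 3 and tw(G) ≤ 3. For the lower bound, the 4 vertices {0, 1, 3, 4} are pairwise adjacent, and any tree decomposition puts a clique entirely inside one bag — forcing width ≥ 3. Therefore the treewidth is 3.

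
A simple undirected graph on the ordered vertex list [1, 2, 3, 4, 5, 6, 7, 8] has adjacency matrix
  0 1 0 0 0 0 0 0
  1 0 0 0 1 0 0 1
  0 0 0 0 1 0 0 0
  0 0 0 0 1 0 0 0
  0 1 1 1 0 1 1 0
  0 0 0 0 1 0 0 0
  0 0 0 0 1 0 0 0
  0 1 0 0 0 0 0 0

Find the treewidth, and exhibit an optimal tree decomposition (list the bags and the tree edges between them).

Treewidth 1.
One optimal decomposition is:
Bags: B1 = {2, 5}  B2 = {5, 7}  B3 = {2, 8}  B4 = {5, 6}  B5 = {4, 5}  B6 = {3, 5}  B7 = {1, 2}
Tree: B1–B2, B1–B3, B1–B4, B4–B5, B1–B6, B1–B7

Each bag holds 2 vertices, so the decomposition has width 1, which upper-bounds the treewidth. G has an edge, so its treewidth is at least 1. Combining the bounds, tw(G) = 1.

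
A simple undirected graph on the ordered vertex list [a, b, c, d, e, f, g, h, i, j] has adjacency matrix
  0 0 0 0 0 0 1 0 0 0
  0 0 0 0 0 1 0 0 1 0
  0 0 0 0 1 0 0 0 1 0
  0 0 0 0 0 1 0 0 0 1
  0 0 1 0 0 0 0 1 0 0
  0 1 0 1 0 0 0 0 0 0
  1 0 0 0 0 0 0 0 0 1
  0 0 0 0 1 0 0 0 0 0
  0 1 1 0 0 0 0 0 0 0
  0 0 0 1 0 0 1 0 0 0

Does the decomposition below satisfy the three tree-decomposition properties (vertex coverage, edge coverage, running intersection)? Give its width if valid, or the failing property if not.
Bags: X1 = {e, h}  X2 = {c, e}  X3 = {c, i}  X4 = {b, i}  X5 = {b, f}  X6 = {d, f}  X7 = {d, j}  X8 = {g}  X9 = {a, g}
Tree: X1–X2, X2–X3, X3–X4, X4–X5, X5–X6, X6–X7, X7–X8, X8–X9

No — edge (j,g) lies in no bag.

A tree decomposition must satisfy three properties: every vertex lies in some bag; for every edge, both endpoints lie together in some bag; and for every vertex, the bags containing it form a connected subtree. Here edge (j,g) lies in no bag, so the decomposition is invalid.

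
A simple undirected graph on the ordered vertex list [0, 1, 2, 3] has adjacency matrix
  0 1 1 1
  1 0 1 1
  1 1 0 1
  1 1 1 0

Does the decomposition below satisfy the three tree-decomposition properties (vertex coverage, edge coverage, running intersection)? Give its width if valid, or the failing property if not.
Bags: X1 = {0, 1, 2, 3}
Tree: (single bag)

Checking the three conditions: (i) the bags cover all of {0, 1, 2, 3}; (ii) for each edge, some bag contains both endpoints; (iii) the bags containing any fixed vertex form a subtree. All hold, so the decomposition is valid with width 4 − 1 = 3.

Yes; width 3.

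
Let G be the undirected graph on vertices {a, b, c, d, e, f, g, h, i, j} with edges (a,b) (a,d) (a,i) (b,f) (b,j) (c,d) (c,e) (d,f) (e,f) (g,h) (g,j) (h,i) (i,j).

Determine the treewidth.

A width-2 tree decomposition is:
Bags: B1 = {c, d, e}  B2 = {d, e, f}  B3 = {a, d, f}  B4 = {a, b, f}  B5 = {a, b, i}  B6 = {b, i, j}  B7 = {h, i, j}  B8 = {g, h, j}
Tree: B1–B2, B2–B3, B3–B4, B4–B5, B5–B6, B6–B7, B7–B8
Each bag holds 3 vertices, so the decomposition has width 2, which upper-bounds the treewidth. Since c–e–f–d–c is a cycle in G, G is not acyclic. Forests are exactly the graphs of treewidth ≤ 1, so tw(G) ≥ 2. The upper and lower bounds meet at 2, so that is the treewidth.

2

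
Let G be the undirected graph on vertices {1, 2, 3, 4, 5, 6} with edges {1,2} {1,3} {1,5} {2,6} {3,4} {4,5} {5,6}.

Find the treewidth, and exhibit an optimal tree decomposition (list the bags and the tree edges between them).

Treewidth 2.
One optimal decomposition is:
Bags: B1 = {1, 3, 4}  B2 = {1, 4, 5}  B3 = {1, 2, 5}  B4 = {2, 5, 6}
Tree: B1–B2, B2–B3, B3–B4

Every bag has size at most 3, so the width is 3 − 1 = 2 and tw(G) ≤ 2. The edges 3–4–5–1–3 form a cycle, so G is not a tree and its treewidth is at least 2. Combining the bounds, tw(G) = 2.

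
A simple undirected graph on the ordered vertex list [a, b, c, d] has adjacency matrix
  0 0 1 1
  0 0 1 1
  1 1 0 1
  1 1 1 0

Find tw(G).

2

A width-2 tree decomposition is:
Bags: B1 = {a, c, d}  B2 = {b, c, d}
Tree: B1–B2
The largest bag has 3 vertices, giving width 2; this decomposition certifies tw(G) ≤ 2. For the lower bound, the 3 vertices {a, c, d} are pairwise adjacent, and any tree decomposition puts a clique entirely inside one bag — forcing width ≥ 2. Combining the bounds, tw(G) = 2.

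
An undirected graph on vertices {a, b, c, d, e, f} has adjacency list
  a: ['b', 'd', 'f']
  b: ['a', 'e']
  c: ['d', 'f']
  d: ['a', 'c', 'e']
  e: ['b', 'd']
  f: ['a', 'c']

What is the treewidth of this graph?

2

A width-2 tree decomposition is:
Bags: B1 = {c, d, f}  B2 = {a, d, f}  B3 = {a, d, e}  B4 = {a, b, e}
Tree: B1–B2, B2–B3, B3–B4
Each bag holds 3 vertices, so the decomposition has width 2, which upper-bounds the treewidth. For the lower bound, G contains the cycle c–f–a–d–c, so G is not a forest; only forests have treewidth ≤ 1, hence tw(G) ≥ 2. Therefore the treewidth is 2.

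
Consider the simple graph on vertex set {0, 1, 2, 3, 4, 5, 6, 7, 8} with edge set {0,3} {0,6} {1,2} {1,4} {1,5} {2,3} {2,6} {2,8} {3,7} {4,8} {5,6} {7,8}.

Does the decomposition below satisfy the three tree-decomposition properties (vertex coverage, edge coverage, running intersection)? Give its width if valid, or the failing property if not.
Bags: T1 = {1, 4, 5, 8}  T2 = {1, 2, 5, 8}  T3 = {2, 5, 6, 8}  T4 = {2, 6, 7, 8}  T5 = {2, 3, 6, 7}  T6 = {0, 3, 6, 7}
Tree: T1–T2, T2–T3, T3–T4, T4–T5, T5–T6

Yes; width 3.

Every vertex of G appears in some bag (union = {0, 1, 2, 3, 4, 5, 6, 7, 8}); every edge is covered by a bag; and for each vertex v the set of bags containing v is connected in the bag tree. The decomposition is therefore valid. The largest bag has 4 vertices, so the width is 3.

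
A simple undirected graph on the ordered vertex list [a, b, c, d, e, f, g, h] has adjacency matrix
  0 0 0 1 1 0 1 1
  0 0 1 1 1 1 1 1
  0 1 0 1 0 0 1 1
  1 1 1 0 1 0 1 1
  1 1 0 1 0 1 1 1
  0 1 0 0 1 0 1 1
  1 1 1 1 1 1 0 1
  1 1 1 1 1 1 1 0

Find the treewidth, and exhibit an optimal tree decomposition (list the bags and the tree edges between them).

Every bag has size at most 5, so the width is 5 − 1 = 4 and tw(G) ≤ 4. For the lower bound, the 5 vertices {a, d, e, g, h} are pairwise adjacent, and any tree decomposition puts a clique entirely inside one bag — forcing width ≥ 4. The upper and lower bounds meet at 4, so that is the treewidth.

Treewidth 4.
One such decomposition:
Bags: B1 = {a, d, e, g, h}  B2 = {b, d, e, g, h}  B3 = {b, e, f, g, h}  B4 = {b, c, d, g, h}
Tree: B1–B2, B2–B3, B2–B4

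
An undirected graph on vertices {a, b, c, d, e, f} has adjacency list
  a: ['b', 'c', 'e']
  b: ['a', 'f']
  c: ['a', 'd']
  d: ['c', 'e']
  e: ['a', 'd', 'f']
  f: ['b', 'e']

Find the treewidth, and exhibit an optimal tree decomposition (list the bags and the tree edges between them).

Treewidth 2.
Bags: B1 = {c, d, e}  B2 = {a, c, e}  B3 = {a, e, f}  B4 = {a, b, f}
Tree: B1–B2, B2–B3, B3–B4

Every bag has size at most 3, so the width is 3 − 1 = 2 and tw(G) ≤ 2. For the lower bound, G contains the cycle d–c–a–e–d, so G is not a forest; only forests have treewidth ≤ 1, hence tw(G) ≥ 2. Therefore the treewidth is 2.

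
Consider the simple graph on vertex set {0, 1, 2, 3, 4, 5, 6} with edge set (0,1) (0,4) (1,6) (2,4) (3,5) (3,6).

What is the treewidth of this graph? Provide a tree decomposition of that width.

Every bag has size at most 2, so the width is 2 − 1 = 1 and tw(G) ≤ 1. G has an edge, so its treewidth is at least 1. The upper and lower bounds meet at 1, so that is the treewidth.

Treewidth 1.
Bags: B1 = {2, 4}  B2 = {0, 4}  B3 = {0, 1}  B4 = {1, 6}  B5 = {3, 6}  B6 = {3, 5}
Tree: B1–B2, B2–B3, B3–B4, B4–B5, B5–B6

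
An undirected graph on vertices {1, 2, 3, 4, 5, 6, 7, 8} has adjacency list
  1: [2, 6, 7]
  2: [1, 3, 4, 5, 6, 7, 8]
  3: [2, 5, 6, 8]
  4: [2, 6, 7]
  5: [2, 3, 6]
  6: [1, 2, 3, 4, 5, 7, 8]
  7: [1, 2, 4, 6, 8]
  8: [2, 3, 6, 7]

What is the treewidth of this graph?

A width-3 tree decomposition is:
Bags: B1 = {2, 4, 6, 7}  B2 = {2, 6, 7, 8}  B3 = {1, 2, 6, 7}  B4 = {2, 3, 6, 8}  B5 = {2, 3, 5, 6}
Tree: B1–B2, B2–B3, B2–B4, B4–B5
The largest bag has 4 vertices, giving width 3; this decomposition certifies tw(G) ≤ 3. Conversely, {2, 3, 6, 8} is a clique of size 4, and the vertices of any clique must share a bag in every tree decomposition; so some bag has ≥ 4 vertices and tw(G) ≥ 3. Hence tw(G) = 3 exactly.

3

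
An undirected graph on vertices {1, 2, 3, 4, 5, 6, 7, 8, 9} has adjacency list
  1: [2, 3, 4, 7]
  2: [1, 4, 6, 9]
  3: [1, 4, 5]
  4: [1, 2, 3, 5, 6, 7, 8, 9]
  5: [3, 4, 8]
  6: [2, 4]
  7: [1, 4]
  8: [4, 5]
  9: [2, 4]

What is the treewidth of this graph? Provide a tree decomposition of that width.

Treewidth 2.
Bags: B1 = {1, 2, 4}  B2 = {1, 3, 4}  B3 = {3, 4, 5}  B4 = {2, 4, 9}  B5 = {4, 5, 8}  B6 = {2, 4, 6}  B7 = {1, 4, 7}
Tree: B1–B2, B2–B3, B1–B4, B3–B5, B4–B6, B2–B7

Every bag has size at most 3, so the width is 3 − 1 = 2 and tw(G) ≤ 2. Conversely, {1, 2, 4} is a clique of size 3, and the vertices of any clique must share a bag in every tree decomposition; so some bag has ≥ 3 vertices and tw(G) ≥ 2. Combining the bounds, tw(G) = 2.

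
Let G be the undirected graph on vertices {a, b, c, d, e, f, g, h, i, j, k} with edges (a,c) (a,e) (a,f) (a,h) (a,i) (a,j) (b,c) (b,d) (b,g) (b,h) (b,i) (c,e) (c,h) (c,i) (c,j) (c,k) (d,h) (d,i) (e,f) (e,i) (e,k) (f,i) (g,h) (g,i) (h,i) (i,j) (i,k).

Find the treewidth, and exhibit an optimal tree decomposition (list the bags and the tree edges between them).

Every bag has size at most 4, so the width is 4 − 1 = 3 and tw(G) ≤ 3. On the other hand G contains the 4-clique {b, d, h, i}. A clique must lie in a single bag of any decomposition, so no decomposition can have width below 3. Therefore the treewidth is 3.

Treewidth 3.
One optimal decomposition is:
Bags: B1 = {a, c, h, i}  B2 = {b, c, h, i}  B3 = {a, c, e, i}  B4 = {c, e, i, k}  B5 = {a, c, i, j}  B6 = {a, e, f, i}  B7 = {b, d, h, i}  B8 = {b, g, h, i}
Tree: B1–B2, B1–B3, B3–B4, B1–B5, B3–B6, B2–B7, B7–B8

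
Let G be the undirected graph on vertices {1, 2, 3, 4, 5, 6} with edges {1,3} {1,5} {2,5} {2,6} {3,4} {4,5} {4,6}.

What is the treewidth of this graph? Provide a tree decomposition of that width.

Every bag has size at most 3, so the width is 3 − 1 = 2 and tw(G) ≤ 2. For the lower bound, G contains the cycle 3–1–5–4–3, so G is not a forest; only forests have treewidth ≤ 1, hence tw(G) ≥ 2. Hence tw(G) = 2 exactly.

Treewidth 2.
Bags: B1 = {1, 3, 4}  B2 = {1, 4, 5}  B3 = {4, 5, 6}  B4 = {2, 5, 6}
Tree: B1–B2, B2–B3, B3–B4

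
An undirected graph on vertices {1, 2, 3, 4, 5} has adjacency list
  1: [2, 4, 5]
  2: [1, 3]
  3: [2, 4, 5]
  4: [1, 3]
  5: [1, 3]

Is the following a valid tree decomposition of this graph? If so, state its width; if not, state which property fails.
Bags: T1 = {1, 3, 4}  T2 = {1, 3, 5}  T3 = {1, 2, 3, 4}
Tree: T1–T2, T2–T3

A tree decomposition must satisfy three properties: every vertex lies in some bag; for every edge, both endpoints lie together in some bag; and for every vertex, the bags containing it form a connected subtree. Here bags containing vertex 4 are not connected in the tree, so the decomposition is invalid.

No — bags containing vertex 4 are not connected in the tree.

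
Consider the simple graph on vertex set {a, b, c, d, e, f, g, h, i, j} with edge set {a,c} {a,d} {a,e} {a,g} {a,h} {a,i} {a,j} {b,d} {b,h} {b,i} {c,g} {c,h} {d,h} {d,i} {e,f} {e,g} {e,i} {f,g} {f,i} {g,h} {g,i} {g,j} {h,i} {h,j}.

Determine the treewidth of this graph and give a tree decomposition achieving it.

Treewidth 3.
Bags: B1 = {a, d, h, i}  B2 = {a, g, h, i}  B3 = {b, d, h, i}  B4 = {a, e, g, i}  B5 = {a, g, h, j}  B6 = {a, c, g, h}  B7 = {e, f, g, i}
Tree: B1–B2, B1–B3, B2–B4, B2–B5, B2–B6, B4–B7

The largest bag has 4 vertices, giving width 3; this decomposition certifies tw(G) ≤ 3. Conversely, {a, d, h, i} is a clique of size 4, and the vertices of any clique must share a bag in every tree decomposition; so some bag has ≥ 4 vertices and tw(G) ≥ 3. Hence tw(G) = 3 exactly.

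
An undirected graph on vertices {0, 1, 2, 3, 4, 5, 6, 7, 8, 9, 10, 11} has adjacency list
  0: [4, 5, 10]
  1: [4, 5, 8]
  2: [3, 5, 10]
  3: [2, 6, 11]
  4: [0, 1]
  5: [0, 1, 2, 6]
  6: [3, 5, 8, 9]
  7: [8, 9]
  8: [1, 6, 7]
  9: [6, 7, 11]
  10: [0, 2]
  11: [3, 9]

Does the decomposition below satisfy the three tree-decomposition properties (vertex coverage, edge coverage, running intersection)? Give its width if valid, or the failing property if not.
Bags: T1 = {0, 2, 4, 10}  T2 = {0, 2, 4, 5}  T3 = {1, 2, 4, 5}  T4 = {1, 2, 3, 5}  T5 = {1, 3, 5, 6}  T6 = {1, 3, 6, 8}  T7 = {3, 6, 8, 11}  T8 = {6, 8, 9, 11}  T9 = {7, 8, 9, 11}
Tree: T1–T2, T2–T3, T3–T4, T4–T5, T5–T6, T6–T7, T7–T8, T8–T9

Checking the three conditions: (i) the bags cover all of {0, 1, 2, 3, 4, 5, 6, 7, 8, 9, 10, 11}; (ii) for each edge, some bag contains both endpoints; (iii) the bags containing any fixed vertex form a subtree. All hold, so the decomposition is valid with width 4 − 1 = 3.

Yes; width 3.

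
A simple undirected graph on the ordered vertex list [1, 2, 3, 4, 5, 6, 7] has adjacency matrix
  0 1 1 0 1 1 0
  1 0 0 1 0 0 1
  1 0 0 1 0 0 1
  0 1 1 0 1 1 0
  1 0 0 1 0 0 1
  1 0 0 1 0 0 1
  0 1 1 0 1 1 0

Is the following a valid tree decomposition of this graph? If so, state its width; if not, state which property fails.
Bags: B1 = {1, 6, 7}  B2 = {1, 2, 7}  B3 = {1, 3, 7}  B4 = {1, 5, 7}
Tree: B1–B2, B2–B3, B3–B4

A tree decomposition must satisfy three properties: every vertex lies in some bag; for every edge, both endpoints lie together in some bag; and for every vertex, the bags containing it form a connected subtree. Here vertex 4 appears in no bag, so the decomposition is invalid.

No — vertex 4 appears in no bag.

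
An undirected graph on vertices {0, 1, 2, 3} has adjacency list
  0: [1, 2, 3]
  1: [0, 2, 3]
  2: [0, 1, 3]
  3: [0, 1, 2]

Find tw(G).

3

A width-3 tree decomposition is:
Bags: B1 = {0, 1, 2, 3}
Tree: (single bag)
With just one bag of size 4, the width is 4 − 1 = 3, so tw(G) ≤ 3. On the other hand G contains the 4-clique {0, 1, 2, 3}. A clique must lie in a single bag of any decomposition, so no decomposition can have width below 3. The upper and lower bounds meet at 3, so that is the treewidth.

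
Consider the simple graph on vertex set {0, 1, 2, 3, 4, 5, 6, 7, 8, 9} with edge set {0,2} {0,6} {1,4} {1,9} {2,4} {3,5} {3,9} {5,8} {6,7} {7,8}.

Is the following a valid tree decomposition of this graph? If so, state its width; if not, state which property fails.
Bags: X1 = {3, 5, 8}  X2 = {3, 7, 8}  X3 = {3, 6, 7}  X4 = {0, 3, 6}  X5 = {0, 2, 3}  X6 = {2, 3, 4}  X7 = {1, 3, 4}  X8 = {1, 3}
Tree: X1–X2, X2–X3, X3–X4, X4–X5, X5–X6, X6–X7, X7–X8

No — vertex 9 appears in no bag.

A tree decomposition must satisfy three properties: every vertex lies in some bag; for every edge, both endpoints lie together in some bag; and for every vertex, the bags containing it form a connected subtree. Here vertex 9 appears in no bag, so the decomposition is invalid.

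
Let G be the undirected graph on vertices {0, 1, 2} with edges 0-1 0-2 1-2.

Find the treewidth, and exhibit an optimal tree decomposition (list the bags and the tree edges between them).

With just one bag of size 3, the width is 3 − 1 = 2, so tw(G) ≤ 2. Conversely, {0, 1, 2} is a clique of size 3, and the vertices of any clique must share a bag in every tree decomposition; so some bag has ≥ 3 vertices and tw(G) ≥ 2. Hence tw(G) = 2 exactly.

Treewidth 2.
One optimal decomposition is:
Bags: B1 = {0, 1, 2}
Tree: (single bag)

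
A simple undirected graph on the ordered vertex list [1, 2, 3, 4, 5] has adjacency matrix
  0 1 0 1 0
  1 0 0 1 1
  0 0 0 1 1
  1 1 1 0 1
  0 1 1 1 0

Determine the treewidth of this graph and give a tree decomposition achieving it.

Each bag holds 3 vertices, so the decomposition has width 2, which upper-bounds the treewidth. On the other hand G contains the 3-clique {1, 2, 4}. A clique must lie in a single bag of any decomposition, so no decomposition can have width below 2. Therefore the treewidth is 2.

Treewidth 2.
Bags: B1 = {2, 4, 5}  B2 = {3, 4, 5}  B3 = {1, 2, 4}
Tree: B1–B2, B1–B3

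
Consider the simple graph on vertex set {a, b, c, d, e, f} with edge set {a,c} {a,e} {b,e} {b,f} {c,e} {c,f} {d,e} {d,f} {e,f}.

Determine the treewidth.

2

A width-2 tree decomposition is:
Bags: B1 = {c, e, f}  B2 = {d, e, f}  B3 = {a, c, e}  B4 = {b, e, f}
Tree: B1–B2, B1–B3, B1–B4
Every bag has size at most 3, so the width is 3 − 1 = 2 and tw(G) ≤ 2. On the other hand G contains the 3-clique {a, c, e}. A clique must lie in a single bag of any decomposition, so no decomposition can have width below 2. Therefore the treewidth is 2.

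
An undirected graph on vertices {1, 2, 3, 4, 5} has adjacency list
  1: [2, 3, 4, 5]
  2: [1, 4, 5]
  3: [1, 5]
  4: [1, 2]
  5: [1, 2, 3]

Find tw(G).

A width-2 tree decomposition is:
Bags: B1 = {1, 2, 4}  B2 = {1, 2, 5}  B3 = {1, 3, 5}
Tree: B1–B2, B2–B3
The largest bag has 3 vertices, giving width 2; this decomposition certifies tw(G) ≤ 2. Conversely, {1, 2, 4} is a clique of size 3, and the vertices of any clique must share a bag in every tree decomposition; so some bag has ≥ 3 vertices and tw(G) ≥ 2. Combining the bounds, tw(G) = 2.

2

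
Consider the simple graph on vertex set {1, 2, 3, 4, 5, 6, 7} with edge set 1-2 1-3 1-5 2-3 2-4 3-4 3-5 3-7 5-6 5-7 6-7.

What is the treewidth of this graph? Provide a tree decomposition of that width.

Each bag holds 3 vertices, so the decomposition has width 2, which upper-bounds the treewidth. For the lower bound, the 3 vertices {1, 2, 3} are pairwise adjacent, and any tree decomposition puts a clique entirely inside one bag — forcing width ≥ 2. The upper and lower bounds meet at 2, so that is the treewidth.

Treewidth 2.
Bags: B1 = {5, 6, 7}  B2 = {3, 5, 7}  B3 = {1, 3, 5}  B4 = {1, 2, 3}  B5 = {2, 3, 4}
Tree: B1–B2, B2–B3, B3–B4, B4–B5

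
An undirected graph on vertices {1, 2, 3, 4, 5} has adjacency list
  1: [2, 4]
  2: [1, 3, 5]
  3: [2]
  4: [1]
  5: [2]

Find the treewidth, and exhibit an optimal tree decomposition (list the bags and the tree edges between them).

Treewidth 1.
Bags: B1 = {2, 3}  B2 = {2, 5}  B3 = {1, 2}  B4 = {1, 4}
Tree: B1–B2, B2–B3, B3–B4

The largest bag has 2 vertices, giving width 1; this decomposition certifies tw(G) ≤ 1. G has an edge, so its treewidth is at least 1. Therefore the treewidth is 1.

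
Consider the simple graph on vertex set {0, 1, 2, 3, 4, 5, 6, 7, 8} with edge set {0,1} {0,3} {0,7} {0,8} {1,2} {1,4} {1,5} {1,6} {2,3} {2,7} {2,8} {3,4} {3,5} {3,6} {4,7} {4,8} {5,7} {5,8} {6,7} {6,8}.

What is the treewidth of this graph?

A width-4 tree decomposition is:
Bags: B1 = {1, 2, 3, 7, 8}  B2 = {0, 1, 3, 7, 8}  B3 = {1, 3, 4, 7, 8}  B4 = {1, 3, 5, 7, 8}  B5 = {1, 3, 6, 7, 8}
Tree: B1–B2, B2–B3, B3–B4, B4–B5
Each bag holds 5 vertices, so the decomposition has width 4, which upper-bounds the treewidth. For the lower bound: the 5 vertex sets {1,2}, {0,8}, {4,7}, {3}, {5} are disjoint, each induces a connected subgraph, and every pair is joined by at least one edge of G. Contracting each set to a single vertex therefore yields K_{5} as a minor, and since treewidth is minor-monotone, tw(G) ≥ tw(K_{5}) = 4. The upper and lower bounds meet at 4, so that is the treewidth.

4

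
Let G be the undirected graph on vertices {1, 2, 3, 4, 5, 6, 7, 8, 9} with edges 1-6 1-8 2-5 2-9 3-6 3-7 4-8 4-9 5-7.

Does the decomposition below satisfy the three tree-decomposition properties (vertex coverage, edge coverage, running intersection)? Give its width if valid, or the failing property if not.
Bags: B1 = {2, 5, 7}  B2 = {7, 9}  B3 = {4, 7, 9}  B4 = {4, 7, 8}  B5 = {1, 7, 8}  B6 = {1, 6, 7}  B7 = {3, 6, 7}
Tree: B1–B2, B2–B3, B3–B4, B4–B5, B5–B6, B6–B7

A tree decomposition must satisfy three properties: every vertex lies in some bag; for every edge, both endpoints lie together in some bag; and for every vertex, the bags containing it form a connected subtree. Here edge (2,9) lies in no bag, so the decomposition is invalid.

No — edge (2,9) lies in no bag.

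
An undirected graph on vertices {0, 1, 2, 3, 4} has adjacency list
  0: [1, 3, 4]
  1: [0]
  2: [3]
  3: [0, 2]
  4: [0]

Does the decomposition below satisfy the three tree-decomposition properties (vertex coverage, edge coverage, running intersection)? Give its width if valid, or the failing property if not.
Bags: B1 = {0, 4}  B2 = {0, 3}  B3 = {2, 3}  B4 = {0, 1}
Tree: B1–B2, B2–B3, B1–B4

Vertex coverage: the bags together contain {0, 1, 2, 3, 4}, the full vertex set. Edge coverage: each edge of G has both endpoints in at least one bag. Running intersection: for every vertex, the bags containing it form a connected subtree. All three properties hold, so this is a valid tree decomposition of width max|bag| − 1 = 1, and hence tw(G) ≤ 1.

Yes; width 1.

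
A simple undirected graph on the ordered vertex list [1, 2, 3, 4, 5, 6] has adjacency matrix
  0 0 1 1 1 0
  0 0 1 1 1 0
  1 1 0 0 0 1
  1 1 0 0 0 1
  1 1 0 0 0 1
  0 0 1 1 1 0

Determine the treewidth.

A width-3 tree decomposition is:
Bags: B1 = {1, 2, 4, 6}  B2 = {1, 2, 5, 6}  B3 = {1, 2, 3, 6}
Tree: B1–B2, B2–B3
Every bag has size at most 4, so the width is 4 − 1 = 3 and tw(G) ≤ 3. For the lower bound: the 4 vertex sets {2,4}, {5,6}, {1}, {3} are disjoint, each induces a connected subgraph, and every pair is joined by at least one edge of G. Contracting each set to a single vertex therefore yields K_{4} as a minor, and since treewidth is minor-monotone, tw(G) ≥ tw(K_{4}) = 3. Hence tw(G) = 3 exactly.

3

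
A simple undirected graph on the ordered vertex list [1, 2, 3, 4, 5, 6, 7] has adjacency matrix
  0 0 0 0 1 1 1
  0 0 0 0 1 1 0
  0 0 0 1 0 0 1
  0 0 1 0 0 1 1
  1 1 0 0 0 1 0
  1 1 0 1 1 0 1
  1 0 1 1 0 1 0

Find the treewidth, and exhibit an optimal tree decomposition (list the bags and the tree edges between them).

Treewidth 2.
One optimal decomposition is:
Bags: B1 = {3, 4, 7}  B2 = {4, 6, 7}  B3 = {1, 6, 7}  B4 = {1, 5, 6}  B5 = {2, 5, 6}
Tree: B1–B2, B2–B3, B3–B4, B4–B5

The largest bag has 3 vertices, giving width 2; this decomposition certifies tw(G) ≤ 2. Conversely, {3, 4, 7} is a clique of size 3, and the vertices of any clique must share a bag in every tree decomposition; so some bag has ≥ 3 vertices and tw(G) ≥ 2. Hence tw(G) = 2 exactly.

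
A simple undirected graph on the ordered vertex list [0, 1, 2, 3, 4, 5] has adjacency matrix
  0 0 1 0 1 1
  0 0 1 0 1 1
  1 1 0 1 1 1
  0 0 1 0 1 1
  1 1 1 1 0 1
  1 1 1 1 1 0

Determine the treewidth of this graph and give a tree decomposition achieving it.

Treewidth 3.
Bags: B1 = {0, 2, 4, 5}  B2 = {1, 2, 4, 5}  B3 = {2, 3, 4, 5}
Tree: B1–B2, B1–B3

Every bag has size at most 4, so the width is 4 − 1 = 3 and tw(G) ≤ 3. For the lower bound, the 4 vertices {0, 2, 4, 5} are pairwise adjacent, and any tree decomposition puts a clique entirely inside one bag — forcing width ≥ 3. Hence tw(G) = 3 exactly.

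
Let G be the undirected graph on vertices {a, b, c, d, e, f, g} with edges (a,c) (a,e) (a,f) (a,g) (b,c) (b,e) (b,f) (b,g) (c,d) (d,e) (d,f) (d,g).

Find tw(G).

3

A width-3 tree decomposition is:
Bags: B1 = {a, b, d, g}  B2 = {a, b, c, d}  B3 = {a, b, d, f}  B4 = {a, b, d, e}
Tree: B1–B2, B2–B3, B3–B4
The largest bag has 4 vertices, giving width 3; this decomposition certifies tw(G) ≤ 3. For the lower bound: the 4 vertex sets {a,g}, {b,c}, {d}, {f} are disjoint, each induces a connected subgraph, and every pair is joined by at least one edge of G. Contracting each set to a single vertex therefore yields K_{4} as a minor, and since treewidth is minor-monotone, tw(G) ≥ tw(K_{4}) = 3. The upper and lower bounds meet at 3, so that is the treewidth.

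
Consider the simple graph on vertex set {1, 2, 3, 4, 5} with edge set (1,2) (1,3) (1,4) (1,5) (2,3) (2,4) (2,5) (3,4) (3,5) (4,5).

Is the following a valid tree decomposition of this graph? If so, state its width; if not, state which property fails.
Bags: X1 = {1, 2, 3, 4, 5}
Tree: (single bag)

Yes; width 4.

Checking the three conditions: (i) the bags cover all of {1, 2, 3, 4, 5}; (ii) for each edge, some bag contains both endpoints; (iii) the bags containing any fixed vertex form a subtree. All hold, so the decomposition is valid with width 5 − 1 = 4.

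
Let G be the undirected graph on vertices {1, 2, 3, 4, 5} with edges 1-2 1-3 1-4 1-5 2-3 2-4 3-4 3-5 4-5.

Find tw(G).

3

A width-3 tree decomposition is:
Bags: B1 = {1, 2, 3, 4}  B2 = {1, 3, 4, 5}
Tree: B1–B2
Every bag has size at most 4, so the width is 4 − 1 = 3 and tw(G) ≤ 3. On the other hand G contains the 4-clique {1, 2, 3, 4}. A clique must lie in a single bag of any decomposition, so no decomposition can have width below 3. Hence tw(G) = 3 exactly.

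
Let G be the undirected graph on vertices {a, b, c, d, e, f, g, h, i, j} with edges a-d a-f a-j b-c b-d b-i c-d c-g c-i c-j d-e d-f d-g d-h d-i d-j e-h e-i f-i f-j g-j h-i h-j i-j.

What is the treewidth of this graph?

3

A width-3 tree decomposition is:
Bags: B1 = {d, f, i, j}  B2 = {d, h, i, j}  B3 = {d, e, h, i}  B4 = {a, d, f, j}  B5 = {c, d, i, j}  B6 = {c, d, g, j}  B7 = {b, c, d, i}
Tree: B1–B2, B2–B3, B1–B4, B1–B5, B5–B6, B5–B7
Every bag has size at most 4, so the width is 4 − 1 = 3 and tw(G) ≤ 3. For the lower bound, the 4 vertices {c, d, g, j} are pairwise adjacent, and any tree decomposition puts a clique entirely inside one bag — forcing width ≥ 3. The upper and lower bounds meet at 3, so that is the treewidth.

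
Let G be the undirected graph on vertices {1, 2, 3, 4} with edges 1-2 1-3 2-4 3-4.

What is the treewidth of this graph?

A width-2 tree decomposition is:
Bags: B1 = {1, 2, 3}  B2 = {2, 3, 4}
Tree: B1–B2
The largest bag has 3 vertices, giving width 2; this decomposition certifies tw(G) ≤ 2. The edges 3–1–2–4–3 form a cycle, so G is not a tree and its treewidth is at least 2. Hence tw(G) = 2 exactly.

2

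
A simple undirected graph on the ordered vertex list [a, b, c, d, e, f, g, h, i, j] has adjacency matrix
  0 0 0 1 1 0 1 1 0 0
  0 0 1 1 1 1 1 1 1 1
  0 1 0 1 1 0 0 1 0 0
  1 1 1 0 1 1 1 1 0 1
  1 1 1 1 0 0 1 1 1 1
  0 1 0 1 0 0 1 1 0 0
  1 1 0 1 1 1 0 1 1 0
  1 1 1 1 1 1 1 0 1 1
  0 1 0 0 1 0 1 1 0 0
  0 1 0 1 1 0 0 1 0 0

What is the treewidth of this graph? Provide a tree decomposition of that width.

Treewidth 4.
One optimal decomposition is:
Bags: B1 = {b, d, e, g, h}  B2 = {b, d, e, h, j}  B3 = {b, c, d, e, h}  B4 = {b, d, f, g, h}  B5 = {a, d, e, g, h}  B6 = {b, e, g, h, i}
Tree: B1–B2, B1–B3, B1–B4, B1–B5, B1–B6

Every bag has size at most 5, so the width is 5 − 1 = 4 and tw(G) ≤ 4. Conversely, {a, d, e, g, h} is a clique of size 5, and the vertices of any clique must share a bag in every tree decomposition; so some bag has ≥ 5 vertices and tw(G) ≥ 4. Hence tw(G) = 4 exactly.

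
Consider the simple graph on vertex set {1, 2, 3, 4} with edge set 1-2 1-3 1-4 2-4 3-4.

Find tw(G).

A width-2 tree decomposition is:
Bags: B1 = {1, 2, 4}  B2 = {1, 3, 4}
Tree: B1–B2
Every bag has size at most 3, so the width is 3 − 1 = 2 and tw(G) ≤ 2. Conversely, {1, 2, 4} is a clique of size 3, and the vertices of any clique must share a bag in every tree decomposition; so some bag has ≥ 3 vertices and tw(G) ≥ 2. Hence tw(G) = 2 exactly.

2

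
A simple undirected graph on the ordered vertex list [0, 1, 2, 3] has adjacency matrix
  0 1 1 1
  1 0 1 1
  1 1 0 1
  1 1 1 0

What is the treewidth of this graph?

3

A width-3 tree decomposition is:
Bags: B1 = {0, 1, 2, 3}
Tree: (single bag)
With just one bag of size 4, the width is 4 − 1 = 3, so tw(G) ≤ 3. On the other hand G contains the 4-clique {0, 1, 2, 3}. A clique must lie in a single bag of any decomposition, so no decomposition can have width below 3. The upper and lower bounds meet at 3, so that is the treewidth.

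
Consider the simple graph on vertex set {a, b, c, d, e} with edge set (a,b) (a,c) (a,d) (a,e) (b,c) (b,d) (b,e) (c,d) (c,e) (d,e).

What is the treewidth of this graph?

A width-4 tree decomposition is:
Bags: B1 = {a, b, c, d, e}
Tree: (single bag)
With just one bag of size 5, the width is 5 − 1 = 4, so tw(G) ≤ 4. On the other hand G contains the 5-clique {a, b, c, d, e}. A clique must lie in a single bag of any decomposition, so no decomposition can have width below 4. Therefore the treewidth is 4.

4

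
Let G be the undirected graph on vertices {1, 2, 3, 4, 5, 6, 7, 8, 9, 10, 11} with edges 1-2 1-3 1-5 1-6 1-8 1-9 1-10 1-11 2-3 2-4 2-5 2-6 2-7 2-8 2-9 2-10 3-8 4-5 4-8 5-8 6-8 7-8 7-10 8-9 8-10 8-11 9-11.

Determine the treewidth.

A width-3 tree decomposition is:
Bags: B1 = {1, 2, 3, 8}  B2 = {1, 2, 8, 9}  B3 = {1, 2, 5, 8}  B4 = {1, 2, 8, 10}  B5 = {1, 2, 6, 8}  B6 = {2, 7, 8, 10}  B7 = {1, 8, 9, 11}  B8 = {2, 4, 5, 8}
Tree: B1–B2, B1–B3, B1–B4, B3–B5, B4–B6, B2–B7, B3–B8
Every bag has size at most 4, so the width is 4 − 1 = 3 and tw(G) ≤ 3. For the lower bound, the 4 vertices {1, 2, 3, 8} are pairwise adjacent, and any tree decomposition puts a clique entirely inside one bag — forcing width ≥ 3. Combining the bounds, tw(G) = 3.

3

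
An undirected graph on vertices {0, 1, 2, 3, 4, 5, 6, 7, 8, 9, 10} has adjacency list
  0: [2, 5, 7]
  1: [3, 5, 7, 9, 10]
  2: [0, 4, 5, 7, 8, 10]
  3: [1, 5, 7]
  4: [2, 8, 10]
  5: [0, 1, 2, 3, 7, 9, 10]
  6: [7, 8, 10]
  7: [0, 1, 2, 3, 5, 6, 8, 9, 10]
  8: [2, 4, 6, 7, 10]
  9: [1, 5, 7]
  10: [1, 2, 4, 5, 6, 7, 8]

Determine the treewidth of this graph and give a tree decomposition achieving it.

Treewidth 3.
Bags: B1 = {1, 5, 7, 10}  B2 = {2, 5, 7, 10}  B3 = {2, 7, 8, 10}  B4 = {2, 4, 8, 10}  B5 = {6, 7, 8, 10}  B6 = {0, 2, 5, 7}  B7 = {1, 5, 7, 9}  B8 = {1, 3, 5, 7}
Tree: B1–B2, B2–B3, B3–B4, B3–B5, B2–B6, B1–B7, B7–B8

The largest bag has 4 vertices, giving width 3; this decomposition certifies tw(G) ≤ 3. For the lower bound, the 4 vertices {2, 4, 8, 10} are pairwise adjacent, and any tree decomposition puts a clique entirely inside one bag — forcing width ≥ 3. The upper and lower bounds meet at 3, so that is the treewidth.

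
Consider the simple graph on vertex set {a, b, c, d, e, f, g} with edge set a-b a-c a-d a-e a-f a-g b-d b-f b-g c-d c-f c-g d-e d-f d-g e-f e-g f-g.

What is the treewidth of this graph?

A width-4 tree decomposition is:
Bags: B1 = {a, d, e, f, g}  B2 = {a, b, d, f, g}  B3 = {a, c, d, f, g}
Tree: B1–B2, B2–B3
The largest bag has 5 vertices, giving width 4; this decomposition certifies tw(G) ≤ 4. For the lower bound, the 5 vertices {a, d, e, f, g} are pairwise adjacent, and any tree decomposition puts a clique entirely inside one bag — forcing width ≥ 4. Therefore the treewidth is 4.

4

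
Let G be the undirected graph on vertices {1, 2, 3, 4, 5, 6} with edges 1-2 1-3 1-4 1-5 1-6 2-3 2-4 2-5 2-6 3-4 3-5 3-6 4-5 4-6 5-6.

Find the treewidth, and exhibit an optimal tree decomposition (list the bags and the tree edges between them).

Treewidth 5.
Bags: B1 = {1, 2, 3, 4, 5, 6}
Tree: (single bag)

With just one bag of size 6, the width is 6 − 1 = 5, so tw(G) ≤ 5. On the other hand G contains the 6-clique {1, 2, 3, 4, 5, 6}. A clique must lie in a single bag of any decomposition, so no decomposition can have width below 5. Hence tw(G) = 5 exactly.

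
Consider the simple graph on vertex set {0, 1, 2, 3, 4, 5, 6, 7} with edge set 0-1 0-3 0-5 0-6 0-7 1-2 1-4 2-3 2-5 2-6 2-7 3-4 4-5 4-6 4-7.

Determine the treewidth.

3

A width-3 tree decomposition is:
Bags: B1 = {0, 2, 4, 6}  B2 = {0, 1, 2, 4}  B3 = {0, 2, 4, 7}  B4 = {0, 2, 3, 4}  B5 = {0, 2, 4, 5}
Tree: B1–B2, B2–B3, B3–B4, B4–B5
The largest bag has 4 vertices, giving width 3; this decomposition certifies tw(G) ≤ 3. For the lower bound: the 4 vertex sets {4,6}, {0,1}, {2}, {7} are disjoint, each induces a connected subgraph, and every pair is joined by at least one edge of G. Contracting each set to a single vertex therefore yields K_{4} as a minor, and since treewidth is minor-monotone, tw(G) ≥ tw(K_{4}) = 3. Hence tw(G) = 3 exactly.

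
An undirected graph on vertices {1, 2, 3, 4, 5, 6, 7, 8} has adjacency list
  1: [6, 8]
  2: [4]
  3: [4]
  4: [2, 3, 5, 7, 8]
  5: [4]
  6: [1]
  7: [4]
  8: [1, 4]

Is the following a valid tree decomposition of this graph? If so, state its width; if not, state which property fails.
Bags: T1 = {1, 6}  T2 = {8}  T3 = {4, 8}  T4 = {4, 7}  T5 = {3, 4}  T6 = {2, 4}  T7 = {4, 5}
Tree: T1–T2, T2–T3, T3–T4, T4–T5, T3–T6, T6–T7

No — edge (1,8) lies in no bag.

A tree decomposition must satisfy three properties: every vertex lies in some bag; for every edge, both endpoints lie together in some bag; and for every vertex, the bags containing it form a connected subtree. Here edge (1,8) lies in no bag, so the decomposition is invalid.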